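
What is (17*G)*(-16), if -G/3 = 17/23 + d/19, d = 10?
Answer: 451248/437 ≈ 1032.6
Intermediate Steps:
G = -1659/437 (G = -3*(17/23 + 10/19) = -3*553/437 = -1659/437 ≈ -3.7963)
(17*G)*(-16) = (17*(-1659/437))*(-16) = -28203/437*(-16) = 451248/437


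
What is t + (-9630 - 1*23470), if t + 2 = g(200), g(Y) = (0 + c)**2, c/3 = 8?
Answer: -32526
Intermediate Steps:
c = 24 (c = 3*8 = 24)
g(Y) = 576 (g(Y) = (0 + 24)**2 = 24**2 = 576)
t = 574 (t = -2 + 576 = 574)
t + (-9630 - 1*23470) = 574 + (-9630 - 1*23470) = 574 + (-9630 - 23470) = 574 - 33100 = -32526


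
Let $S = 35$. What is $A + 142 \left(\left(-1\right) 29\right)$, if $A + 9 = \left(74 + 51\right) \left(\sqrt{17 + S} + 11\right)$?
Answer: $-2752 + 250 \sqrt{13} \approx -1850.6$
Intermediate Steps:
$A = 1366 + 250 \sqrt{13}$ ($A = -9 + \left(74 + 51\right) \left(\sqrt{17 + 35} + 11\right) = -9 + 125 \left(\sqrt{52} + 11\right) = -9 + 125 \left(2 \sqrt{13} + 11\right) = -9 + 125 \left(11 + 2 \sqrt{13}\right) = -9 + \left(1375 + 250 \sqrt{13}\right) = 1366 + 250 \sqrt{13} \approx 2267.4$)
$A + 142 \left(\left(-1\right) 29\right) = \left(1366 + 250 \sqrt{13}\right) + 142 \left(\left(-1\right) 29\right) = \left(1366 + 250 \sqrt{13}\right) + 142 \left(-29\right) = \left(1366 + 250 \sqrt{13}\right) - 4118 = -2752 + 250 \sqrt{13}$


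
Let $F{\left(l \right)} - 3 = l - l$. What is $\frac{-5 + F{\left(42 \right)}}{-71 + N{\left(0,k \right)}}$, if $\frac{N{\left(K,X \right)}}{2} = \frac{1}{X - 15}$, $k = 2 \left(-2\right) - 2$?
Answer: $\frac{42}{1493} \approx 0.028131$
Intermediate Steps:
$F{\left(l \right)} = 3$ ($F{\left(l \right)} = 3 + \left(l - l\right) = 3 + 0 = 3$)
$k = -6$ ($k = -4 - 2 = -6$)
$N{\left(K,X \right)} = \frac{2}{-15 + X}$ ($N{\left(K,X \right)} = \frac{2}{X - 15} = \frac{2}{-15 + X}$)
$\frac{-5 + F{\left(42 \right)}}{-71 + N{\left(0,k \right)}} = \frac{-5 + 3}{-71 + \frac{2}{-15 - 6}} = - \frac{2}{-71 + \frac{2}{-21}} = - \frac{2}{-71 + 2 \left(- \frac{1}{21}\right)} = - \frac{2}{-71 - \frac{2}{21}} = - \frac{2}{- \frac{1493}{21}} = \left(-2\right) \left(- \frac{21}{1493}\right) = \frac{42}{1493}$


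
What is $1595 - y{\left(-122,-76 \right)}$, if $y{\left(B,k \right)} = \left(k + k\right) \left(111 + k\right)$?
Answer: $6915$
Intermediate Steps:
$y{\left(B,k \right)} = 2 k \left(111 + k\right)$
$1595 - y{\left(-122,-76 \right)} = 1595 - 2 \left(-76\right) \left(111 - 76\right) = 1595 - 2 \left(-76\right) 35 = 1595 - -5320 = 1595 + 5320 = 6915$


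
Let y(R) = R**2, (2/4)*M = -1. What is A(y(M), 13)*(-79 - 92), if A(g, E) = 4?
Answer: -684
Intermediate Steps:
M = -2 (M = 2*(-1) = -2)
A(y(M), 13)*(-79 - 92) = 4*(-79 - 92) = 4*(-171) = -684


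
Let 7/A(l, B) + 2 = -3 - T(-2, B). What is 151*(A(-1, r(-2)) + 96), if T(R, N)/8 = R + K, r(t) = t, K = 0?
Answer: 160513/11 ≈ 14592.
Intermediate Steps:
T(R, N) = 8*R (T(R, N) = 8*(R + 0) = 8*R)
A(l, B) = 7/11 (A(l, B) = 7/(-2 + (-3 - 8*(-2))) = 7/(-2 + (-3 - 1*(-16))) = 7/(-2 + (-3 + 16)) = 7/(-2 + 13) = 7/11)
151*(A(-1, r(-2)) + 96) = 151*(7/11 + 96) = 151*(1063/11) = 160513/11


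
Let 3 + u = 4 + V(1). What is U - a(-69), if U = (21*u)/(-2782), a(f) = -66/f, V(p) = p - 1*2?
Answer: -22/23 ≈ -0.95652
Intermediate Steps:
V(p) = -2 + p (V(p) = p - 2 = -2 + p)
u = 0 (u = -3 + (4 + (-2 + 1)) = -3 + (4 - 1) = -3 + 3 = 0)
U = 0 (U = (21*0)/(-2782) = 0*(-1/2782) = 0)
U - a(-69) = 0 - (-66)/(-69) = 0 - (-66)*(-1)/69 = 0 - 1*22/23 = 0 - 22/23 = -22/23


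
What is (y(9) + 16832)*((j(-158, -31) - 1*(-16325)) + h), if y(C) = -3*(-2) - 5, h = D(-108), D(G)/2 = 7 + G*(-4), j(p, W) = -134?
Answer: 287322477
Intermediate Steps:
D(G) = 14 - 8*G (D(G) = 2*(7 + G*(-4)) = 2*(7 - 4*G) = 14 - 8*G)
h = 878 (h = 14 - 8*(-108) = 14 + 864 = 878)
y(C) = 1 (y(C) = 6 - 5 = 1)
(y(9) + 16832)*((j(-158, -31) - 1*(-16325)) + h) = (1 + 16832)*((-134 - 1*(-16325)) + 878) = 16833*((-134 + 16325) + 878) = 16833*(16191 + 878) = 16833*17069 = 287322477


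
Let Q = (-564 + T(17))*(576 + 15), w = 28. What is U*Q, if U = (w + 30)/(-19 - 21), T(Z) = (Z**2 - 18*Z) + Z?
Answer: 2416599/5 ≈ 4.8332e+5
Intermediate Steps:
T(Z) = Z**2 - 17*Z
U = -29/20 (U = (28 + 30)/(-19 - 21) = 58/(-40) = 58*(-1/40) = -29/20 ≈ -1.4500)
Q = -333324 (Q = (-564 + 17*(-17 + 17))*(576 + 15) = (-564 + 17*0)*591 = (-564 + 0)*591 = -564*591 = -333324)
U*Q = -29/20*(-333324) = 2416599/5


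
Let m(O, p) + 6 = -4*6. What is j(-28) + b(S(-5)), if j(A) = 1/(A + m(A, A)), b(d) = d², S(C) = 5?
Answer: 1449/58 ≈ 24.983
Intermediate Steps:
m(O, p) = -30 (m(O, p) = -6 - 4*6 = -6 - 24 = -30)
j(A) = 1/(-30 + A) (j(A) = 1/(A - 30) = 1/(-30 + A))
j(-28) + b(S(-5)) = 1/(-30 - 28) + 5² = 1/(-58) + 25 = -1/58 + 25 = 1449/58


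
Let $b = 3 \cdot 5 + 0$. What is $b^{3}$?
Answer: $3375$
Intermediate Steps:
$b = 15$ ($b = 15 + 0 = 15$)
$b^{3} = 15^{3} = 3375$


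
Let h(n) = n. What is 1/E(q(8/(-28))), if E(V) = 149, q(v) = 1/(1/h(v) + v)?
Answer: 1/149 ≈ 0.0067114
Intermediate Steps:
q(v) = 1/(v + 1/v) (q(v) = 1/(1/v + v) = 1/(v + 1/v))
1/E(q(8/(-28))) = 1/149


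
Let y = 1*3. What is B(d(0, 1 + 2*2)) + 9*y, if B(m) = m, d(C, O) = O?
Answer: 32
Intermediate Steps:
y = 3
B(d(0, 1 + 2*2)) + 9*y = (1 + 2*2) + 9*3 = (1 + 4) + 27 = 5 + 27 = 32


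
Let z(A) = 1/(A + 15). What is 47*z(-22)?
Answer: -47/7 ≈ -6.7143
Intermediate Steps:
z(A) = 1/(15 + A)
47*z(-22) = 47/(15 - 22) = 47/(-7) = 47*(-⅐) = -47/7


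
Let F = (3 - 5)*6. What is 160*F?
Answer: -1920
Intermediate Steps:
F = -12 (F = -2*6 = -12)
160*F = 160*(-12) = -1920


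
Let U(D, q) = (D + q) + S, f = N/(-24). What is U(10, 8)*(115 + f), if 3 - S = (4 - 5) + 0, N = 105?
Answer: 9735/4 ≈ 2433.8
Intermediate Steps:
S = 4 (S = 3 - ((4 - 5) + 0) = 3 - (-1 + 0) = 3 - 1*(-1) = 3 + 1 = 4)
f = -35/8 (f = 105/(-24) = 105*(-1/24) = -35/8 ≈ -4.3750)
U(D, q) = 4 + D + q (U(D, q) = (D + q) + 4 = 4 + D + q)
U(10, 8)*(115 + f) = (4 + 10 + 8)*(115 - 35/8) = 22*(885/8) = 9735/4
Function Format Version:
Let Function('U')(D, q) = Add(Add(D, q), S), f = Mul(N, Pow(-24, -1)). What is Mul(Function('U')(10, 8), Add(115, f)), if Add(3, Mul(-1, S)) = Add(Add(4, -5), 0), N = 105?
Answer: Rational(9735, 4) ≈ 2433.8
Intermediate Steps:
S = 4 (S = Add(3, Mul(-1, Add(Add(4, -5), 0))) = Add(3, Mul(-1, Add(-1, 0))) = Add(3, Mul(-1, -1)) = Add(3, 1) = 4)
f = Rational(-35, 8) (f = Mul(105, Pow(-24, -1)) = Mul(105, Rational(-1, 24)) = Rational(-35, 8) ≈ -4.3750)
Function('U')(D, q) = Add(4, D, q) (Function('U')(D, q) = Add(Add(D, q), 4) = Add(4, D, q))
Mul(Function('U')(10, 8), Add(115, f)) = Mul(Add(4, 10, 8), Add(115, Rational(-35, 8))) = Mul(22, Rational(885, 8)) = Rational(9735, 4)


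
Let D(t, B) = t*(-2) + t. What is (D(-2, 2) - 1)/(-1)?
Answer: -1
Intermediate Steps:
D(t, B) = -t (D(t, B) = -2*t + t = -t)
(D(-2, 2) - 1)/(-1) = (-1*(-2) - 1)/(-1) = -(2 - 1) = -1*1 = -1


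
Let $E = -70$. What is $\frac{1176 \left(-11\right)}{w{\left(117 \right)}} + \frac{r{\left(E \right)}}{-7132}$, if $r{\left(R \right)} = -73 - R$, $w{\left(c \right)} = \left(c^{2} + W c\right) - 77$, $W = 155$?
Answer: $- \frac{92164311}{226419604} \approx -0.40705$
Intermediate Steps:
$w{\left(c \right)} = -77 + c^{2} + 155 c$ ($w{\left(c \right)} = \left(c^{2} + 155 c\right) - 77 = -77 + c^{2} + 155 c$)
$\frac{1176 \left(-11\right)}{w{\left(117 \right)}} + \frac{r{\left(E \right)}}{-7132} = \frac{1176 \left(-11\right)}{-77 + 117^{2} + 155 \cdot 117} + \frac{-73 - -70}{-7132} = - \frac{12936}{-77 + 13689 + 18135} + \left(-73 + 70\right) \left(- \frac{1}{7132}\right) = - \frac{12936}{31747} - - \frac{3}{7132} = \left(-12936\right) \frac{1}{31747} + \frac{3}{7132} = - \frac{12936}{31747} + \frac{3}{7132} = - \frac{92164311}{226419604}$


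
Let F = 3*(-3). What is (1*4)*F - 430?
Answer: -466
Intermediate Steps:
F = -9
(1*4)*F - 430 = (1*4)*(-9) - 430 = 4*(-9) - 430 = -36 - 430 = -466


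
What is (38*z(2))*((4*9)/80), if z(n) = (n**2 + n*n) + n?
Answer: 171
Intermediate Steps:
z(n) = n + 2*n**2 (z(n) = (n**2 + n**2) + n = 2*n**2 + n = n + 2*n**2)
(38*z(2))*((4*9)/80) = (38*(2*(1 + 2*2)))*((4*9)/80) = (38*(2*(1 + 4)))*(36*(1/80)) = (38*(2*5))*(9/20) = (38*10)*(9/20) = 380*(9/20) = 171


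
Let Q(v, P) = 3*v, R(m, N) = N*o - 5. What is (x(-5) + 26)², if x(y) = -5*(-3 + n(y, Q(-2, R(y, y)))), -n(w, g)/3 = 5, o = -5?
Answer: 13456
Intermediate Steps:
R(m, N) = -5 - 5*N (R(m, N) = N*(-5) - 5 = -5*N - 5 = -5 - 5*N)
n(w, g) = -15 (n(w, g) = -3*5 = -15)
x(y) = 90 (x(y) = -5*(-3 - 15) = -5*(-18) = 90)
(x(-5) + 26)² = (90 + 26)² = 116² = 13456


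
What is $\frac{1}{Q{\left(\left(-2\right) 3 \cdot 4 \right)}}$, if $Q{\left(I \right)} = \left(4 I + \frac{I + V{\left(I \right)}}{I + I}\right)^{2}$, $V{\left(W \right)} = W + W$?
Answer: $\frac{4}{35721} \approx 0.00011198$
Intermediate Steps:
$V{\left(W \right)} = 2 W$
$Q{\left(I \right)} = \left(\frac{3}{2} + 4 I\right)^{2}$ ($Q{\left(I \right)} = \left(4 I + \frac{I + 2 I}{I + I}\right)^{2} = \left(4 I + \frac{3 I}{2 I}\right)^{2} = \left(4 I + 3 I \frac{1}{2 I}\right)^{2} = \left(4 I + \frac{3}{2}\right)^{2} = \left(\frac{3}{2} + 4 I\right)^{2}$)
$\frac{1}{Q{\left(\left(-2\right) 3 \cdot 4 \right)}} = \frac{1}{\frac{1}{4} \left(3 + 8 \left(-2\right) 3 \cdot 4\right)^{2}} = \frac{1}{\frac{1}{4} \left(3 + 8 \left(\left(-6\right) 4\right)\right)^{2}} = \frac{1}{\frac{1}{4} \left(3 + 8 \left(-24\right)\right)^{2}} = \frac{1}{\frac{1}{4} \left(3 - 192\right)^{2}} = \frac{1}{\frac{1}{4} \left(-189\right)^{2}} = \frac{1}{\frac{1}{4} \cdot 35721} = \frac{1}{\frac{35721}{4}} = \frac{4}{35721}$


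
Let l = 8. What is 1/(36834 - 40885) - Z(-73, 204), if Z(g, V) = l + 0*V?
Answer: -32409/4051 ≈ -8.0002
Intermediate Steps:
Z(g, V) = 8 (Z(g, V) = 8 + 0*V = 8 + 0 = 8)
1/(36834 - 40885) - Z(-73, 204) = 1/(36834 - 40885) - 1*8 = 1/(-4051) - 8 = -1/4051 - 8 = -32409/4051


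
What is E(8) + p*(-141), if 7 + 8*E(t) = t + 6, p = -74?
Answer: 83479/8 ≈ 10435.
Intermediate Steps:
E(t) = -⅛ + t/8 (E(t) = -7/8 + (t + 6)/8 = -7/8 + (6 + t)/8 = -7/8 + (¾ + t/8) = -⅛ + t/8)
E(8) + p*(-141) = (-⅛ + (⅛)*8) - 74*(-141) = (-⅛ + 1) + 10434 = 7/8 + 10434 = 83479/8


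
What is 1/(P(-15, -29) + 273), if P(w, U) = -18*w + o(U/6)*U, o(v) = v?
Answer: 6/4099 ≈ 0.0014638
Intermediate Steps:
P(w, U) = -18*w + U²/6 (P(w, U) = -18*w + (U/6)*U = -18*w + U²/6)
1/(P(-15, -29) + 273) = 1/((-18*(-15) + (⅙)*(-29)²) + 273) = 1/((270 + (⅙)*841) + 273) = 1/((270 + 841/6) + 273) = 1/(2461/6 + 273) = 1/(4099/6) = 6/4099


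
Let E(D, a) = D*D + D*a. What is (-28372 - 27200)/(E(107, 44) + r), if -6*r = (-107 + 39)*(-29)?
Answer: -166716/47485 ≈ -3.5109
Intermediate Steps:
r = -986/3 (r = -(-107 + 39)*(-29)/6 = -(-34)*(-29)/3 = -⅙*1972 = -986/3 ≈ -328.67)
E(D, a) = D² + D*a
(-28372 - 27200)/(E(107, 44) + r) = (-28372 - 27200)/(107*(107 + 44) - 986/3) = -55572/(107*151 - 986/3) = -55572/(16157 - 986/3) = -55572/47485/3 = -55572*3/47485 = -166716/47485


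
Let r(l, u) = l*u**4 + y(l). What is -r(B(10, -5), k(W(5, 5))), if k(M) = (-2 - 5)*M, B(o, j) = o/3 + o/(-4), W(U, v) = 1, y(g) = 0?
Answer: -12005/6 ≈ -2000.8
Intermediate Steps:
B(o, j) = o/12 (B(o, j) = o*(1/3) + o*(-1/4) = o/3 - o/4 = o/12)
k(M) = -7*M
r(l, u) = l*u**4 (r(l, u) = l*u**4 + 0 = l*u**4)
-r(B(10, -5), k(W(5, 5))) = -(1/12)*10*(-7*1)**4 = -5*(-7)**4/6 = -5*2401/6 = -1*12005/6 = -12005/6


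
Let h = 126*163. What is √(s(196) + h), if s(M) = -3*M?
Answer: 5*√798 ≈ 141.24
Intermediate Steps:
h = 20538
√(s(196) + h) = √(-3*196 + 20538) = √(-588 + 20538) = √19950 = 5*√798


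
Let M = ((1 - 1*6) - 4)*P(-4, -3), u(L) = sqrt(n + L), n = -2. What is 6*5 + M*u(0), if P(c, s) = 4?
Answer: 30 - 36*I*sqrt(2) ≈ 30.0 - 50.912*I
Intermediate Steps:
u(L) = sqrt(-2 + L)
M = -36 (M = ((1 - 1*6) - 4)*4 = ((1 - 6) - 4)*4 = (-5 - 4)*4 = -9*4 = -36)
6*5 + M*u(0) = 6*5 - 36*sqrt(-2 + 0) = 30 - 36*I*sqrt(2)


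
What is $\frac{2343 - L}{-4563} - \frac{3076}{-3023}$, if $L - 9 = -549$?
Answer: $\frac{1773493}{4597983} \approx 0.38571$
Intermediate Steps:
$L = -540$ ($L = 9 - 549 = -540$)
$\frac{2343 - L}{-4563} - \frac{3076}{-3023} = \frac{2343 - -540}{-4563} - \frac{3076}{-3023} = \left(2343 + 540\right) \left(- \frac{1}{4563}\right) - - \frac{3076}{3023} = 2883 \left(- \frac{1}{4563}\right) + \frac{3076}{3023} = - \frac{961}{1521} + \frac{3076}{3023} = \frac{1773493}{4597983}$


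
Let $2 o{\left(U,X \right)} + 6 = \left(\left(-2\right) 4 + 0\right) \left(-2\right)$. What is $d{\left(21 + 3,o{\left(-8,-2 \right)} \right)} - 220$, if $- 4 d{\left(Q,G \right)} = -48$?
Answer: $-208$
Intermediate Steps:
$o{\left(U,X \right)} = 5$ ($o{\left(U,X \right)} = -3 + \frac{\left(\left(-2\right) 4 + 0\right) \left(-2\right)}{2} = -3 + \frac{\left(-8 + 0\right) \left(-2\right)}{2} = -3 + \frac{\left(-8\right) \left(-2\right)}{2} = -3 + \frac{1}{2} \cdot 16 = -3 + 8 = 5$)
$d{\left(Q,G \right)} = 12$ ($d{\left(Q,G \right)} = \left(- \frac{1}{4}\right) \left(-48\right) = 12$)
$d{\left(21 + 3,o{\left(-8,-2 \right)} \right)} - 220 = 12 - 220 = -208$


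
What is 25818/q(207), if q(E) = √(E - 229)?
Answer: -12909*I*√22/11 ≈ -5504.4*I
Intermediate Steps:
q(E) = √(-229 + E)
25818/q(207) = 25818/(√(-229 + 207)) = 25818/(√(-22)) = 25818/((I*√22)) = 25818*(-I*√22/22) = -12909*I*√22/11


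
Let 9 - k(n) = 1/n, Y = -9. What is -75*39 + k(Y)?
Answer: -26243/9 ≈ -2915.9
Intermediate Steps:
k(n) = 9 - 1/n
-75*39 + k(Y) = -75*39 + (9 - 1/(-9)) = -2925 + (9 - 1*(-⅑)) = -2925 + (9 + ⅑) = -2925 + 82/9 = -26243/9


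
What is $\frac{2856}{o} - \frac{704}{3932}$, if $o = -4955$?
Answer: $- \frac{3679528}{4870765} \approx -0.75543$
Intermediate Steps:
$\frac{2856}{o} - \frac{704}{3932} = \frac{2856}{-4955} - \frac{704}{3932} = 2856 \left(- \frac{1}{4955}\right) - \frac{176}{983} = - \frac{2856}{4955} - \frac{176}{983} = - \frac{3679528}{4870765}$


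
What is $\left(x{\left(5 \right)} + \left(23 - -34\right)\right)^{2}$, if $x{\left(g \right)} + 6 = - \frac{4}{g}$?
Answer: $\frac{63001}{25} \approx 2520.0$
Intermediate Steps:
$x{\left(g \right)} = -6 - \frac{4}{g}$
$\left(x{\left(5 \right)} + \left(23 - -34\right)\right)^{2} = \left(\left(-6 - \frac{4}{5}\right) + \left(23 - -34\right)\right)^{2} = \left(\left(-6 - \frac{4}{5}\right) + \left(23 + 34\right)\right)^{2} = \left(\left(-6 - \frac{4}{5}\right) + 57\right)^{2} = \left(- \frac{34}{5} + 57\right)^{2} = \left(\frac{251}{5}\right)^{2} = \frac{63001}{25}$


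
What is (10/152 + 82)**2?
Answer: 38900169/5776 ≈ 6734.8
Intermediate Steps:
(10/152 + 82)**2 = (10*(1/152) + 82)**2 = (5/76 + 82)**2 = (6237/76)**2 = 38900169/5776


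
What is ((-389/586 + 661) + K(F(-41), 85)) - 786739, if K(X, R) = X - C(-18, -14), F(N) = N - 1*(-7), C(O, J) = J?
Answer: -460653817/586 ≈ -7.8610e+5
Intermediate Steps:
F(N) = 7 + N (F(N) = N + 7 = 7 + N)
K(X, R) = 14 + X (K(X, R) = X - 1*(-14) = X + 14 = 14 + X)
((-389/586 + 661) + K(F(-41), 85)) - 786739 = ((-389/586 + 661) + (14 + (7 - 41))) - 786739 = (((1/586)*(-389) + 661) + (14 - 34)) - 786739 = ((-389/586 + 661) - 20) - 786739 = (386957/586 - 20) - 786739 = 375237/586 - 786739 = -460653817/586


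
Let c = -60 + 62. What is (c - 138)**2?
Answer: 18496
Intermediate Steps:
c = 2
(c - 138)**2 = (2 - 138)**2 = (-136)**2 = 18496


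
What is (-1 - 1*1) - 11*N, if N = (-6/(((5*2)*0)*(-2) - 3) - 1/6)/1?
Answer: -133/6 ≈ -22.167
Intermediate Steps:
N = 11/6 (N = (-6/((10*0)*(-2) - 3) - 1*⅙)*1 = (-6/(0*(-2) - 3) - ⅙)*1 = (-6/(0 - 3) - ⅙)*1 = (-6/(-3) - ⅙)*1 = (-6*(-⅓) - ⅙)*1 = (2 - ⅙)*1 = (11/6)*1 = 11/6 ≈ 1.8333)
(-1 - 1*1) - 11*N = (-1 - 1*1) - 11*11/6 = (-1 - 1) - 121/6 = -2 - 121/6 = -133/6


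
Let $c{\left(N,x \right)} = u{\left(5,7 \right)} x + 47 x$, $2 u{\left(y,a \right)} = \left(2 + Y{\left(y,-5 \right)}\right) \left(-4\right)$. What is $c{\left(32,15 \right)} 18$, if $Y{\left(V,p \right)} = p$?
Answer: $14310$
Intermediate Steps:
$u{\left(y,a \right)} = 6$ ($u{\left(y,a \right)} = \frac{\left(2 - 5\right) \left(-4\right)}{2} = \frac{\left(-3\right) \left(-4\right)}{2} = \frac{1}{2} \cdot 12 = 6$)
$c{\left(N,x \right)} = 53 x$ ($c{\left(N,x \right)} = 6 x + 47 x = 53 x$)
$c{\left(32,15 \right)} 18 = 53 \cdot 15 \cdot 18 = 795 \cdot 18 = 14310$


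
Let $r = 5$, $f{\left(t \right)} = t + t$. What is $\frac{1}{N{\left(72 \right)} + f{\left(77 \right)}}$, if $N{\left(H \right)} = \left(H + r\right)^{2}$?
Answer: $\frac{1}{6083} \approx 0.00016439$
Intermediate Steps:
$f{\left(t \right)} = 2 t$
$N{\left(H \right)} = \left(5 + H\right)^{2}$ ($N{\left(H \right)} = \left(H + 5\right)^{2} = \left(5 + H\right)^{2}$)
$\frac{1}{N{\left(72 \right)} + f{\left(77 \right)}} = \frac{1}{\left(5 + 72\right)^{2} + 2 \cdot 77} = \frac{1}{77^{2} + 154} = \frac{1}{5929 + 154} = \frac{1}{6083}$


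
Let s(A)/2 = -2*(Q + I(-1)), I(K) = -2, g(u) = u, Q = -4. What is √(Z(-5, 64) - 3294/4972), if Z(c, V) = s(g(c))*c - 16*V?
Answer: I*√7074238666/2486 ≈ 33.833*I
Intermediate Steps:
s(A) = 24 (s(A) = 2*(-2*(-4 - 2)) = 2*(-2*(-6)) = 2*12 = 24)
Z(c, V) = -16*V + 24*c (Z(c, V) = 24*c - 16*V = -16*V + 24*c)
√(Z(-5, 64) - 3294/4972) = √((-16*64 + 24*(-5)) - 3294/4972) = √((-1024 - 120) - 3294*1/4972) = √(-1144 - 1647/2486) = √(-2845631/2486) = I*√7074238666/2486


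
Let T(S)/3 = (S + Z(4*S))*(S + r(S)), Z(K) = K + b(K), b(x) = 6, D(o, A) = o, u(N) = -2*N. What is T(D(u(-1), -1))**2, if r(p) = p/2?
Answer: 20736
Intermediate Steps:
Z(K) = 6 + K (Z(K) = K + 6 = 6 + K)
r(p) = p/2 (r(p) = p*(1/2) = p/2)
T(S) = 9*S*(6 + 5*S)/2 (T(S) = 3*((S + (6 + 4*S))*(S + S/2)) = 3*((6 + 5*S)*(3*S/2)) = 3*(3*S*(6 + 5*S)/2) = 9*S*(6 + 5*S)/2)
T(D(u(-1), -1))**2 = (9*(-2*(-1))*(6 + 5*(-2*(-1)))/2)**2 = ((9/2)*2*(6 + 5*2))**2 = ((9/2)*2*(6 + 10))**2 = ((9/2)*2*16)**2 = 144**2 = 20736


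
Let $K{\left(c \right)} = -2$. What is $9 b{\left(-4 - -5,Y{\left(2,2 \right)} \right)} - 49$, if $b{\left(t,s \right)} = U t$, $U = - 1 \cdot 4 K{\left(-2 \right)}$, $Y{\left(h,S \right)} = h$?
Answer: $23$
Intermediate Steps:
$U = 8$ ($U = - 1 \cdot 4 \left(-2\right) = \left(-1\right) 4 \left(-2\right) = \left(-4\right) \left(-2\right) = 8$)
$b{\left(t,s \right)} = 8 t$
$9 b{\left(-4 - -5,Y{\left(2,2 \right)} \right)} - 49 = 9 \cdot 8 \left(-4 - -5\right) - 49 = 9 \cdot 8 \left(-4 + 5\right) - 49 = 9 \cdot 8 \cdot 1 - 49 = 9 \cdot 8 - 49 = 72 - 49 = 23$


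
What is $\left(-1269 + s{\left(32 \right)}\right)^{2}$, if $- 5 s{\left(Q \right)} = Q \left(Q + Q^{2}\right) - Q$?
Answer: $64336441$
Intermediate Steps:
$s{\left(Q \right)} = \frac{Q}{5} - \frac{Q \left(Q + Q^{2}\right)}{5}$ ($s{\left(Q \right)} = - \frac{Q \left(Q + Q^{2}\right) - Q}{5} = - \frac{- Q + Q \left(Q + Q^{2}\right)}{5} = \frac{Q}{5} - \frac{Q \left(Q + Q^{2}\right)}{5}$)
$\left(-1269 + s{\left(32 \right)}\right)^{2} = \left(-1269 + \frac{1}{5} \cdot 32 \left(1 - 32 - 32^{2}\right)\right)^{2} = \left(-1269 + \frac{1}{5} \cdot 32 \left(1 - 32 - 1024\right)\right)^{2} = \left(-1269 + \frac{1}{5} \cdot 32 \left(-1055\right)\right)^{2} = \left(-1269 - 6752\right)^{2} = \left(-8021\right)^{2} = 64336441$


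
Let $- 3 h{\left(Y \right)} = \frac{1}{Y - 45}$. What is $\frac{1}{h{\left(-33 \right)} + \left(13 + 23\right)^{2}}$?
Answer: $\frac{234}{303265} \approx 0.0007716$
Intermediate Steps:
$h{\left(Y \right)} = - \frac{1}{3 \left(-45 + Y\right)}$ ($h{\left(Y \right)} = - \frac{1}{3 \left(Y - 45\right)} = - \frac{1}{3 \left(-45 + Y\right)}$)
$\frac{1}{h{\left(-33 \right)} + \left(13 + 23\right)^{2}} = \frac{1}{- \frac{1}{-135 + 3 \left(-33\right)} + \left(13 + 23\right)^{2}} = \frac{1}{- \frac{1}{-135 - 99} + 36^{2}} = \frac{1}{- \frac{1}{-234} + 1296} = \frac{1}{\left(-1\right) \left(- \frac{1}{234}\right) + 1296} = \frac{1}{\frac{1}{234} + 1296} = \frac{1}{\frac{303265}{234}} = \frac{234}{303265}$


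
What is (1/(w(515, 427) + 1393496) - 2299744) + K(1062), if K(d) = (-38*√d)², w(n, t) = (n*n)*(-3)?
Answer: -458060015335/597821 ≈ -7.6622e+5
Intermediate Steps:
w(n, t) = -3*n² (w(n, t) = n²*(-3) = -3*n²)
K(d) = 1444*d
(1/(w(515, 427) + 1393496) - 2299744) + K(1062) = (1/(-3*515² + 1393496) - 2299744) + 1444*1062 = (1/(-3*265225 + 1393496) - 2299744) + 1533528 = (1/(-795675 + 1393496) - 2299744) + 1533528 = (1/597821 - 2299744) + 1533528 = -1374835257823/597821 + 1533528 = -458060015335/597821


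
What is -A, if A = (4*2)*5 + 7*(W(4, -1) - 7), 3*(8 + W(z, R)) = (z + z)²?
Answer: -253/3 ≈ -84.333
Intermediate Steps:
W(z, R) = -8 + 4*z²/3 (W(z, R) = -8 + (z + z)²/3 = -8 + (2*z)²/3 = -8 + (4*z²)/3 = -8 + 4*z²/3)
A = 253/3 (A = (4*2)*5 + 7*((-8 + (4/3)*4²) - 7) = 8*5 + 7*((-8 + (4/3)*16) - 7) = 40 + 7*((-8 + 64/3) - 7) = 40 + 7*(40/3 - 7) = 40 + 7*(19/3) = 40 + 133/3 = 253/3 ≈ 84.333)
-A = -1*253/3 = -253/3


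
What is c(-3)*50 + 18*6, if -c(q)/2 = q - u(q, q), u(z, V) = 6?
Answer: 1008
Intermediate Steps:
c(q) = 12 - 2*q (c(q) = -2*(q - 1*6) = -2*(q - 6) = -2*(-6 + q) = 12 - 2*q)
c(-3)*50 + 18*6 = (12 - 2*(-3))*50 + 18*6 = (12 + 6)*50 + 108 = 18*50 + 108 = 900 + 108 = 1008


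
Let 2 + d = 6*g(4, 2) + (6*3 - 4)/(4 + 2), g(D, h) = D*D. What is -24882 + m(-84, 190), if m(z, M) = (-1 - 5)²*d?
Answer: -21414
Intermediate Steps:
g(D, h) = D²
d = 289/3 (d = -2 + (6*4² + (6*3 - 4)/(4 + 2)) = -2 + (6*16 + (18 - 4)/6) = -2 + (96 + 14*(⅙)) = -2 + (96 + 7/3) = -2 + 295/3 = 289/3 ≈ 96.333)
m(z, M) = 3468 (m(z, M) = (-1 - 5)²*(289/3) = (-6)²*(289/3) = 36*(289/3) = 3468)
-24882 + m(-84, 190) = -24882 + 3468 = -21414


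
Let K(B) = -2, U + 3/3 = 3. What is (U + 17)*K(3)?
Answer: -38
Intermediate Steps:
U = 2 (U = -1 + 3 = 2)
(U + 17)*K(3) = (2 + 17)*(-2) = 19*(-2) = -38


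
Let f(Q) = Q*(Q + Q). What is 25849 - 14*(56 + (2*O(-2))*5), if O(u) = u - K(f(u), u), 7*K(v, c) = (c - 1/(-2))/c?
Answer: 25360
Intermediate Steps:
f(Q) = 2*Q**2 (f(Q) = Q*(2*Q) = 2*Q**2)
K(v, c) = (1/2 + c)/(7*c) (K(v, c) = ((c - 1/(-2))/c)/7 = ((c - 1*(-1/2))/c)/7 = ((c + 1/2)/c)/7 = ((1/2 + c)/c)/7 = (1/2 + c)/(7*c))
O(u) = u - (1 + 2*u)/(14*u)
25849 - 14*(56 + (2*O(-2))*5) = 25849 - 14*(56 + (2*(-1/7 - 2 - 1/14/(-2)))*5) = 25849 - 14*(56 + (2*(-1/7 - 2 - 1/14*(-1/2)))*5) = 25849 - 14*(56 + (2*(-1/7 - 2 + 1/28))*5) = 25849 - 14*(56 + (2*(-59/28))*5) = 25849 - 14*(56 - 59/14*5) = 25849 - 14*(56 - 295/14) = 25849 - 14*489/14 = 25849 - 489 = 25360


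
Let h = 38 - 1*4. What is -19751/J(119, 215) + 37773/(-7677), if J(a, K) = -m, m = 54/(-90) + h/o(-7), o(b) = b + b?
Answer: -590110987/90418 ≈ -6526.5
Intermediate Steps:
o(b) = 2*b
h = 34 (h = 38 - 4 = 34)
m = -106/35 (m = 54/(-90) + 34/((2*(-7))) = 54*(-1/90) + 34/(-14) = -⅗ + 34*(-1/14) = -⅗ - 17/7 = -106/35 ≈ -3.0286)
J(a, K) = 106/35 (J(a, K) = -1*(-106/35) = 106/35)
-19751/J(119, 215) + 37773/(-7677) = -19751/106/35 + 37773/(-7677) = -19751*35/106 + 37773*(-1/7677) = -691285/106 - 4197/853 = -590110987/90418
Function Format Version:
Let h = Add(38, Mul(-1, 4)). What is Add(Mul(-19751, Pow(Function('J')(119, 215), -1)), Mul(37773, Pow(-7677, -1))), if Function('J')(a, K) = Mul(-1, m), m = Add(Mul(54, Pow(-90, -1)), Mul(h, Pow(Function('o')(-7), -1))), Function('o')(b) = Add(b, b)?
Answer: Rational(-590110987, 90418) ≈ -6526.5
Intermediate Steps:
Function('o')(b) = Mul(2, b)
h = 34 (h = Add(38, -4) = 34)
m = Rational(-106, 35) (m = Add(Mul(54, Pow(-90, -1)), Mul(34, Pow(Mul(2, -7), -1))) = Add(Mul(54, Rational(-1, 90)), Mul(34, Pow(-14, -1))) = Add(Rational(-3, 5), Mul(34, Rational(-1, 14))) = Add(Rational(-3, 5), Rational(-17, 7)) = Rational(-106, 35) ≈ -3.0286)
Function('J')(a, K) = Rational(106, 35) (Function('J')(a, K) = Mul(-1, Rational(-106, 35)) = Rational(106, 35))
Add(Mul(-19751, Pow(Function('J')(119, 215), -1)), Mul(37773, Pow(-7677, -1))) = Add(Mul(-19751, Pow(Rational(106, 35), -1)), Mul(37773, Pow(-7677, -1))) = Add(Mul(-19751, Rational(35, 106)), Mul(37773, Rational(-1, 7677))) = Add(Rational(-691285, 106), Rational(-4197, 853)) = Rational(-590110987, 90418)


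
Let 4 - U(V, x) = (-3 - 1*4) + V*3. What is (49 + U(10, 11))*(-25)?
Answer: -750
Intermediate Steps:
U(V, x) = 11 - 3*V (U(V, x) = 4 - ((-3 - 1*4) + V*3) = 4 - ((-3 - 4) + 3*V) = 4 - (-7 + 3*V) = 4 + (7 - 3*V) = 11 - 3*V)
(49 + U(10, 11))*(-25) = (49 + (11 - 3*10))*(-25) = (49 + (11 - 30))*(-25) = (49 - 19)*(-25) = 30*(-25) = -750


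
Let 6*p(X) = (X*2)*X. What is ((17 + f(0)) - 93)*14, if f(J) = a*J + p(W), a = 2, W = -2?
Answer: -3136/3 ≈ -1045.3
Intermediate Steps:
p(X) = X²/3 (p(X) = ((X*2)*X)/6 = ((2*X)*X)/6 = (2*X²)/6 = X²/3)
f(J) = 4/3 + 2*J (f(J) = 2*J + (⅓)*(-2)² = 2*J + (⅓)*4 = 2*J + 4/3 = 4/3 + 2*J)
((17 + f(0)) - 93)*14 = ((17 + (4/3 + 2*0)) - 93)*14 = ((17 + (4/3 + 0)) - 93)*14 = ((17 + 4/3) - 93)*14 = (55/3 - 93)*14 = -224/3*14 = -3136/3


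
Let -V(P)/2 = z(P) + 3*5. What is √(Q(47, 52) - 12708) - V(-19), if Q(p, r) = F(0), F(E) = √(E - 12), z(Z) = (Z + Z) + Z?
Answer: -84 + √(-12708 + 2*I*√3) ≈ -83.985 + 112.73*I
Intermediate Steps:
z(Z) = 3*Z (z(Z) = 2*Z + Z = 3*Z)
V(P) = -30 - 6*P (V(P) = -2*(3*P + 3*5) = -2*(3*P + 15) = -2*(15 + 3*P) = -30 - 6*P)
F(E) = √(-12 + E)
Q(p, r) = 2*I*√3 (Q(p, r) = √(-12 + 0) = √(-12) = 2*I*√3)
√(Q(47, 52) - 12708) - V(-19) = √(2*I*√3 - 12708) - (-30 - 6*(-19)) = √(-12708 + 2*I*√3) - (-30 + 114) = √(-12708 + 2*I*√3) - 1*84 = √(-12708 + 2*I*√3) - 84 = -84 + √(-12708 + 2*I*√3)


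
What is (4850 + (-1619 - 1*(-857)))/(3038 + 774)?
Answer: 1022/953 ≈ 1.0724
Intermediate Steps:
(4850 + (-1619 - 1*(-857)))/(3038 + 774) = (4850 + (-1619 + 857))/3812 = (4850 - 762)*(1/3812) = 4088*(1/3812) = 1022/953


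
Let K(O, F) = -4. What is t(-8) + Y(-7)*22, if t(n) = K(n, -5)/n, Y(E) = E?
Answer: -307/2 ≈ -153.50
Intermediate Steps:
t(n) = -4/n
t(-8) + Y(-7)*22 = -4/(-8) - 7*22 = -4*(-⅛) - 154 = ½ - 154 = -307/2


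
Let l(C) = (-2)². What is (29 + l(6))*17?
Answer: 561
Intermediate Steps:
l(C) = 4
(29 + l(6))*17 = (29 + 4)*17 = 33*17 = 561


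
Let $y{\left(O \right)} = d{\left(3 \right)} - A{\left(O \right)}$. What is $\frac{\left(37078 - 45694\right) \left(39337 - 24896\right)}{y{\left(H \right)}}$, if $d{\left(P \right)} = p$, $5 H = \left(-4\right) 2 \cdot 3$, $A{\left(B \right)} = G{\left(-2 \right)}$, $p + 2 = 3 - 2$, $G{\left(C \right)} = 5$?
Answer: $20737276$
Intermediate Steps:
$p = -1$ ($p = -2 + \left(3 - 2\right) = -2 + 1 = -1$)
$A{\left(B \right)} = 5$
$H = - \frac{24}{5}$ ($H = \frac{\left(-4\right) 2 \cdot 3}{5} = \frac{\left(-8\right) 3}{5} = \frac{1}{5} \left(-24\right) = - \frac{24}{5} \approx -4.8$)
$d{\left(P \right)} = -1$
$y{\left(O \right)} = -6$ ($y{\left(O \right)} = -1 - 5 = -6$)
$\frac{\left(37078 - 45694\right) \left(39337 - 24896\right)}{y{\left(H \right)}} = \frac{\left(37078 - 45694\right) \left(39337 - 24896\right)}{-6} = \left(-8616\right) 14441 \left(- \frac{1}{6}\right) = \left(-124423656\right) \left(- \frac{1}{6}\right) = 20737276$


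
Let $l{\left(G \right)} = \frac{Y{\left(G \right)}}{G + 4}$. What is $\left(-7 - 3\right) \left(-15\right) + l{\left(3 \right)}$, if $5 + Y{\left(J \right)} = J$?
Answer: $\frac{1048}{7} \approx 149.71$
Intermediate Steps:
$Y{\left(J \right)} = -5 + J$
$l{\left(G \right)} = \frac{-5 + G}{4 + G}$ ($l{\left(G \right)} = \frac{-5 + G}{G + 4} = \frac{-5 + G}{4 + G}$)
$\left(-7 - 3\right) \left(-15\right) + l{\left(3 \right)} = \left(-7 - 3\right) \left(-15\right) + \frac{-5 + 3}{4 + 3} = \left(-7 - 3\right) \left(-15\right) + \frac{1}{7} \left(-2\right) = \left(-10\right) \left(-15\right) + \frac{1}{7} \left(-2\right) = 150 - \frac{2}{7} = \frac{1048}{7}$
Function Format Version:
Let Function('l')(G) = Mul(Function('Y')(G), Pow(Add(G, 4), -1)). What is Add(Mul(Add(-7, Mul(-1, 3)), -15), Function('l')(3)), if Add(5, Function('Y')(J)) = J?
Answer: Rational(1048, 7) ≈ 149.71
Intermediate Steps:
Function('Y')(J) = Add(-5, J)
Function('l')(G) = Mul(Pow(Add(4, G), -1), Add(-5, G)) (Function('l')(G) = Mul(Add(-5, G), Pow(Add(G, 4), -1)) = Mul(Add(-5, G), Pow(Add(4, G), -1)) = Mul(Pow(Add(4, G), -1), Add(-5, G)))
Add(Mul(Add(-7, Mul(-1, 3)), -15), Function('l')(3)) = Add(Mul(Add(-7, Mul(-1, 3)), -15), Mul(Pow(Add(4, 3), -1), Add(-5, 3))) = Add(Mul(Add(-7, -3), -15), Mul(Pow(7, -1), -2)) = Add(Mul(-10, -15), Mul(Rational(1, 7), -2)) = Add(150, Rational(-2, 7)) = Rational(1048, 7)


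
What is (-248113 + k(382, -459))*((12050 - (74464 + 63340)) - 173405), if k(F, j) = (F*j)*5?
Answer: 336494940677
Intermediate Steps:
k(F, j) = 5*F*j
(-248113 + k(382, -459))*((12050 - (74464 + 63340)) - 173405) = (-248113 + 5*382*(-459))*((12050 - (74464 + 63340)) - 173405) = (-248113 - 876690)*((12050 - 1*137804) - 173405) = -1124803*((12050 - 137804) - 173405) = -1124803*(-125754 - 173405) = -1124803*(-299159) = 336494940677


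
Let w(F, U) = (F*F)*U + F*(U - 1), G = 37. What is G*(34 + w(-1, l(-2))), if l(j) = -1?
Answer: 1295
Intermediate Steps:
w(F, U) = F*(-1 + U) + U*F² (w(F, U) = F²*U + F*(-1 + U) = U*F² + F*(-1 + U) = F*(-1 + U) + U*F²)
G*(34 + w(-1, l(-2))) = 37*(34 - (-1 - 1 - 1*(-1))) = 37*(34 - (-1 - 1 + 1)) = 37*(34 - 1*(-1)) = 37*(34 + 1) = 37*35 = 1295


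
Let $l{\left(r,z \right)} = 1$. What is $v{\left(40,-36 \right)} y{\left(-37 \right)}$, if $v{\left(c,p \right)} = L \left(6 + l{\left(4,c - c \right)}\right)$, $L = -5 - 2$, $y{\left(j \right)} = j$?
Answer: $1813$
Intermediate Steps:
$L = -7$ ($L = -5 - 2 = -7$)
$v{\left(c,p \right)} = -49$ ($v{\left(c,p \right)} = - 7 \left(6 + 1\right) = \left(-7\right) 7 = -49$)
$v{\left(40,-36 \right)} y{\left(-37 \right)} = \left(-49\right) \left(-37\right) = 1813$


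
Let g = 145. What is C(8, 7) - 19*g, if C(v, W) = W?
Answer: -2748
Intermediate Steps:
C(8, 7) - 19*g = 7 - 19*145 = 7 - 2755 = -2748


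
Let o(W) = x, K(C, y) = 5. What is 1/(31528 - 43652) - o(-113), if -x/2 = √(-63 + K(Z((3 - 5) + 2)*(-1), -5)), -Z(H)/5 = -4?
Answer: -1/12124 + 2*I*√58 ≈ -8.2481e-5 + 15.232*I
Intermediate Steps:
Z(H) = 20 (Z(H) = -5*(-4) = 20)
x = -2*I*√58 (x = -2*√(-63 + 5) = -2*I*√58 ≈ -15.232*I)
o(W) = -2*I*√58
1/(31528 - 43652) - o(-113) = 1/(31528 - 43652) - (-2)*I*√58 = 1/(-12124) + 2*I*√58 = -1/12124 + 2*I*√58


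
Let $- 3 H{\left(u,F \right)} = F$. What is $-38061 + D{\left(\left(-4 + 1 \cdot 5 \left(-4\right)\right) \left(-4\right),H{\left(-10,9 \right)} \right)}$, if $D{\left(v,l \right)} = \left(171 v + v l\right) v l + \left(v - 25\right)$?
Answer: $-4682854$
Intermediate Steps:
$H{\left(u,F \right)} = - \frac{F}{3}$
$D{\left(v,l \right)} = -25 + v + l v \left(171 v + l v\right)$ ($D{\left(v,l \right)} = \left(171 v + l v\right) v l + \left(v - 25\right) = v \left(171 v + l v\right) l + \left(-25 + v\right) = l v \left(171 v + l v\right) + \left(-25 + v\right) = -25 + v + l v \left(171 v + l v\right)$)
$-38061 + D{\left(\left(-4 + 1 \cdot 5 \left(-4\right)\right) \left(-4\right),H{\left(-10,9 \right)} \right)} = -38061 + \left(-25 + \left(-4 + 1 \cdot 5 \left(-4\right)\right) \left(-4\right) + \left(\left(- \frac{1}{3}\right) 9\right)^{2} \left(\left(-4 + 1 \cdot 5 \left(-4\right)\right) \left(-4\right)\right)^{2} + 171 \left(\left(- \frac{1}{3}\right) 9\right) \left(\left(-4 + 1 \cdot 5 \left(-4\right)\right) \left(-4\right)\right)^{2}\right) = -38061 + \left(-25 + \left(-4 + 5 \left(-4\right)\right) \left(-4\right) + \left(-3\right)^{2} \left(\left(-4 + 5 \left(-4\right)\right) \left(-4\right)\right)^{2} + 171 \left(-3\right) \left(\left(-4 + 5 \left(-4\right)\right) \left(-4\right)\right)^{2}\right) = -38061 + \left(-25 + \left(-4 - 20\right) \left(-4\right) + 9 \left(\left(-4 - 20\right) \left(-4\right)\right)^{2} + 171 \left(-3\right) \left(\left(-4 - 20\right) \left(-4\right)\right)^{2}\right) = -38061 + \left(-25 - -96 + 9 \left(\left(-24\right) \left(-4\right)\right)^{2} + 171 \left(-3\right) \left(\left(-24\right) \left(-4\right)\right)^{2}\right) = -38061 + \left(-25 + 96 + 9 \cdot 96^{2} + 171 \left(-3\right) 96^{2}\right) = -38061 + \left(-25 + 96 + 9 \cdot 9216 + 171 \left(-3\right) 9216\right) = -38061 + \left(-25 + 96 + 82944 - 4727808\right) = -38061 - 4644793 = -4682854$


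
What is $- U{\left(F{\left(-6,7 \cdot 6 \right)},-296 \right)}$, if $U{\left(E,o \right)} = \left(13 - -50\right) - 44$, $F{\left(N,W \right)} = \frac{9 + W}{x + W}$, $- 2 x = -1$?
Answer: $-19$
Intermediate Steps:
$x = \frac{1}{2}$ ($x = \left(- \frac{1}{2}\right) \left(-1\right) = \frac{1}{2} \approx 0.5$)
$F{\left(N,W \right)} = \frac{9 + W}{\frac{1}{2} + W}$
$U{\left(E,o \right)} = 19$ ($U{\left(E,o \right)} = \left(13 + 50\right) - 44 = 63 - 44 = 19$)
$- U{\left(F{\left(-6,7 \cdot 6 \right)},-296 \right)} = \left(-1\right) 19 = -19$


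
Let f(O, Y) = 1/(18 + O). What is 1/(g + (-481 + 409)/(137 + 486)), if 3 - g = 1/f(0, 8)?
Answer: -623/9417 ≈ -0.066157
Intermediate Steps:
g = -15 (g = 3 - 1/(1/(18 + 0)) = 3 - 1/(1/18) = 3 - 1/1/18 = 3 - 1*18 = 3 - 18 = -15)
1/(g + (-481 + 409)/(137 + 486)) = 1/(-15 + (-481 + 409)/(137 + 486)) = 1/(-15 - 72/623) = 1/(-9417/623) = -623/9417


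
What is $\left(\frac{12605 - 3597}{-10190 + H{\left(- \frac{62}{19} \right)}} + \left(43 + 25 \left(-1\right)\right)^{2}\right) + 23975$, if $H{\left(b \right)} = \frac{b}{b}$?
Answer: $\frac{247573503}{10189} \approx 24298.0$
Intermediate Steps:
$H{\left(b \right)} = 1$
$\left(\frac{12605 - 3597}{-10190 + H{\left(- \frac{62}{19} \right)}} + \left(43 + 25 \left(-1\right)\right)^{2}\right) + 23975 = \left(\frac{12605 - 3597}{-10190 + 1} + \left(43 + 25 \left(-1\right)\right)^{2}\right) + 23975 = \left(\frac{9008}{-10189} + \left(43 - 25\right)^{2}\right) + 23975 = \left(9008 \left(- \frac{1}{10189}\right) + 18^{2}\right) + 23975 = \left(- \frac{9008}{10189} + 324\right) + 23975 = \frac{3292228}{10189} + 23975 = \frac{247573503}{10189}$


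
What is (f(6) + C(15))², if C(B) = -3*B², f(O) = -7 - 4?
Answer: 470596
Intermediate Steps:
f(O) = -11
(f(6) + C(15))² = (-11 - 3*15²)² = (-11 - 3*225)² = (-11 - 675)² = (-686)² = 470596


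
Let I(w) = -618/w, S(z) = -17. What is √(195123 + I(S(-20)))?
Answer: √56401053/17 ≈ 441.77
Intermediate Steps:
√(195123 + I(S(-20))) = √(195123 - 618/(-17)) = √(195123 - 618*(-1/17)) = √(195123 + 618/17) = √(3317709/17) = √56401053/17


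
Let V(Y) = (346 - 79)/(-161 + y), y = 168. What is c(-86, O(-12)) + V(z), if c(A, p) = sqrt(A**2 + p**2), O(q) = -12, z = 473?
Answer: 267/7 + 2*sqrt(1885) ≈ 124.98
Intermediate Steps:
V(Y) = 267/7 (V(Y) = (346 - 79)/(-161 + 168) = 267/7)
c(-86, O(-12)) + V(z) = sqrt((-86)**2 + (-12)**2) + 267/7 = sqrt(7396 + 144) + 267/7 = sqrt(7540) + 267/7 = 2*sqrt(1885) + 267/7 = 267/7 + 2*sqrt(1885)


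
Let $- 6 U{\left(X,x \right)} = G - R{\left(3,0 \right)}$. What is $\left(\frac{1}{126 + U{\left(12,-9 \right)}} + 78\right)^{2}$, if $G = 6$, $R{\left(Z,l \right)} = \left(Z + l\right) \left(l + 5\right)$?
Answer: $\frac{395691664}{65025} \approx 6085.2$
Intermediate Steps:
$R{\left(Z,l \right)} = \left(5 + l\right) \left(Z + l\right)$ ($R{\left(Z,l \right)} = \left(Z + l\right) \left(5 + l\right) = \left(5 + l\right) \left(Z + l\right)$)
$U{\left(X,x \right)} = \frac{3}{2}$ ($U{\left(X,x \right)} = - \frac{6 - \left(0^{2} + 5 \cdot 3 + 5 \cdot 0 + 3 \cdot 0\right)}{6} = - \frac{6 - \left(0 + 15 + 0 + 0\right)}{6} = - \frac{6 - 15}{6} = \left(- \frac{1}{6}\right) \left(-9\right) = \frac{3}{2}$)
$\left(\frac{1}{126 + U{\left(12,-9 \right)}} + 78\right)^{2} = \left(\frac{1}{126 + \frac{3}{2}} + 78\right)^{2} = \left(\frac{1}{\frac{255}{2}} + 78\right)^{2} = \left(\frac{2}{255} + 78\right)^{2} = \left(\frac{19892}{255}\right)^{2} = \frac{395691664}{65025}$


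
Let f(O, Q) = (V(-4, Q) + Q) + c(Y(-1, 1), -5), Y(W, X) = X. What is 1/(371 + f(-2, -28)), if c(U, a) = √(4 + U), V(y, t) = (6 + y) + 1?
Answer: 346/119711 - √5/119711 ≈ 0.0028716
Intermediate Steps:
V(y, t) = 7 + y
f(O, Q) = 3 + Q + √5 (f(O, Q) = ((7 - 4) + Q) + √(4 + 1) = (3 + Q) + √5 = 3 + Q + √5)
1/(371 + f(-2, -28)) = 1/(371 + (3 - 28 + √5)) = 1/(371 + (-25 + √5)) = 1/(346 + √5)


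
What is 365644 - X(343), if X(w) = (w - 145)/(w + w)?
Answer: 125415793/343 ≈ 3.6564e+5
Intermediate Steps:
X(w) = (-145 + w)/(2*w) (X(w) = (-145 + w)/((2*w)) = (-145 + w)*(1/(2*w)) = (-145 + w)/(2*w))
365644 - X(343) = 365644 - (-145 + 343)/(2*343) = 365644 - 198/(2*343) = 365644 - 1*99/343 = 365644 - 99/343 = 125415793/343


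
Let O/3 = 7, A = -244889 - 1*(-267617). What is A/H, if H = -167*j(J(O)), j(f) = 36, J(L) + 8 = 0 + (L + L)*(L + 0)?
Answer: -1894/501 ≈ -3.7804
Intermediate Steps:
A = 22728 (A = -244889 + 267617 = 22728)
O = 21 (O = 3*7 = 21)
J(L) = -8 + 2*L**2 (J(L) = -8 + (0 + (L + L)*(L + 0)) = -8 + (0 + (2*L)*L) = -8 + (0 + 2*L**2) = -8 + 2*L**2)
H = -6012 (H = -167*36 = -6012)
A/H = 22728/(-6012) = 22728*(-1/6012) = -1894/501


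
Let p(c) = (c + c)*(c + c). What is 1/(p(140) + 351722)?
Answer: 1/430122 ≈ 2.3249e-6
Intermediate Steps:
p(c) = 4*c**2 (p(c) = (2*c)*(2*c) = 4*c**2)
1/(p(140) + 351722) = 1/(4*140**2 + 351722) = 1/(4*19600 + 351722) = 1/(78400 + 351722) = 1/430122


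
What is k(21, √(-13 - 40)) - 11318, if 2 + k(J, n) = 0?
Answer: -11320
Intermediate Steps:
k(J, n) = -2 (k(J, n) = -2 + 0 = -2)
k(21, √(-13 - 40)) - 11318 = -2 - 11318 = -11320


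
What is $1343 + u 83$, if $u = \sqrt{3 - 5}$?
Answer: $1343 + 83 i \sqrt{2} \approx 1343.0 + 117.38 i$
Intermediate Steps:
$u = i \sqrt{2}$ ($u = \sqrt{-2} = i \sqrt{2} \approx 1.4142 i$)
$1343 + u 83 = 1343 + i \sqrt{2} \cdot 83 = 1343 + 83 i \sqrt{2}$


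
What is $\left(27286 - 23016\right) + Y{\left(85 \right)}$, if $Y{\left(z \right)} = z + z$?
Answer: $4440$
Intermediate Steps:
$Y{\left(z \right)} = 2 z$
$\left(27286 - 23016\right) + Y{\left(85 \right)} = \left(27286 - 23016\right) + 2 \cdot 85 = 4270 + 170 = 4440$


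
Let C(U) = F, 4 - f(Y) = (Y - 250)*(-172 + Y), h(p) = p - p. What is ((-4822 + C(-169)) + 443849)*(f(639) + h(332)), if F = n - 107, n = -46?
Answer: -79725411966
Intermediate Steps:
h(p) = 0
f(Y) = 4 - (-250 + Y)*(-172 + Y) (f(Y) = 4 - (Y - 250)*(-172 + Y) = 4 - (-250 + Y)*(-172 + Y))
F = -153 (F = -46 - 107 = -153)
C(U) = -153
((-4822 + C(-169)) + 443849)*(f(639) + h(332)) = ((-4822 - 153) + 443849)*((-42996 - 1*639² + 422*639) + 0) = (-4975 + 443849)*((-42996 - 1*408321 + 269658) + 0) = 438874*((-42996 - 408321 + 269658) + 0) = 438874*(-181659 + 0) = 438874*(-181659) = -79725411966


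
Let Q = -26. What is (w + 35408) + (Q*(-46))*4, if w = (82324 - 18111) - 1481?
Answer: 102924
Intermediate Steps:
w = 62732 (w = 64213 - 1481 = 62732)
(w + 35408) + (Q*(-46))*4 = (62732 + 35408) - 26*(-46)*4 = 98140 + 1196*4 = 98140 + 4784 = 102924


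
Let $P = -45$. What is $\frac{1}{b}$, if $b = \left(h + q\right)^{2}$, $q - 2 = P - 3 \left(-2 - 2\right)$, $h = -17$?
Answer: $\frac{1}{2304} \approx 0.00043403$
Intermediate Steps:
$q = -31$ ($q = 2 - \left(45 + 3 \left(-2 - 2\right)\right) = 2 - \left(45 + 3 \left(-4\right)\right) = 2 - 33 = -31$)
$b = 2304$ ($b = \left(-17 - 31\right)^{2} = \left(-48\right)^{2} = 2304$)
$\frac{1}{b} = \frac{1}{2304}$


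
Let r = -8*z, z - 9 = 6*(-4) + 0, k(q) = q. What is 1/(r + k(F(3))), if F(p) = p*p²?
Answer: 1/147 ≈ 0.0068027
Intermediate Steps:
F(p) = p³
z = -15 (z = 9 + (6*(-4) + 0) = 9 + (-24 + 0) = 9 - 24 = -15)
r = 120 (r = -8*(-15) = 120)
1/(r + k(F(3))) = 1/(120 + 3³) = 1/(120 + 27) = 1/147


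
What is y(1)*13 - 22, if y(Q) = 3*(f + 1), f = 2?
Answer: 95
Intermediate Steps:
y(Q) = 9 (y(Q) = 3*(2 + 1) = 3*3 = 9)
y(1)*13 - 22 = 9*13 - 22 = 117 - 22 = 95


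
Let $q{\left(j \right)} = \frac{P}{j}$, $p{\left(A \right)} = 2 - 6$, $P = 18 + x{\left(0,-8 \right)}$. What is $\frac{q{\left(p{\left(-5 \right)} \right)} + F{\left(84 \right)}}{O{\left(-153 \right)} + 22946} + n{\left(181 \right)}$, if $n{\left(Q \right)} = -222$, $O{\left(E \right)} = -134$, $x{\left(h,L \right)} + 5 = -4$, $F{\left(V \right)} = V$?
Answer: $- \frac{6752243}{30416} \approx -222.0$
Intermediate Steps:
$x{\left(h,L \right)} = -9$ ($x{\left(h,L \right)} = -5 - 4 = -9$)
$P = 9$ ($P = 18 - 9 = 9$)
$p{\left(A \right)} = -4$ ($p{\left(A \right)} = 2 - 6 = -4$)
$q{\left(j \right)} = \frac{9}{j}$
$\frac{q{\left(p{\left(-5 \right)} \right)} + F{\left(84 \right)}}{O{\left(-153 \right)} + 22946} + n{\left(181 \right)} = \frac{\frac{9}{-4} + 84}{-134 + 22946} - 222 = \frac{9 \left(- \frac{1}{4}\right) + 84}{22812} - 222 = \left(- \frac{9}{4} + 84\right) \frac{1}{22812} - 222 = \frac{327}{4} \cdot \frac{1}{22812} - 222 = \frac{109}{30416} - 222 = - \frac{6752243}{30416}$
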